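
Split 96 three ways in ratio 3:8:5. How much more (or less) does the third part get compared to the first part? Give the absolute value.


Total parts = 3 + 8 + 5 = 16
Value per part = 96 / 16 = 6
Shares: 3*6=18, 8*6=48, 5*6=30
Third share = 30, first share = 18
Difference = |30 - 18| = 12

12


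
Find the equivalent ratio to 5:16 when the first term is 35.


Original ratio: 5:16
First term target: 35
Scale factor = 35 / 5 = 7
Multiply second term: 16 * 7 = 112
Equivalent ratio = 35:112

35:112


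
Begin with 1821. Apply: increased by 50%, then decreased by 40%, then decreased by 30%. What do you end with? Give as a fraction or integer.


Start: 1821
Step 1: increase by 50% => multiply by 150/100
  1821 * 150/100 = 5463/2
Step 2: decrease by 40% => multiply by 60/100
  5463/2 * 60/100 = 16389/10
Step 3: decrease by 30% => multiply by 70/100
  16389/10 * 70/100 = 114723/100
Final value = 114723/100

114723/100


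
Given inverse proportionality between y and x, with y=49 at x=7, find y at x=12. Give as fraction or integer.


Inverse proportion: y = k/x
Find k: k = 7 * 49 = 343
Compute y at x=12: y = 343/12
y = 343/12

343/12


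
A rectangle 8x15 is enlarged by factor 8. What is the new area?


Original dimensions: 8 x 15
Enlargement factor = 8
New width = 8 * 8 = 64
New height = 15 * 8 = 120
New area = 64 * 120 = 7680

7680


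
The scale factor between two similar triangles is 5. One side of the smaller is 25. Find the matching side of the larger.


Similar triangles have proportional sides
Scale factor = 5
Smaller side = 25
Corresponding larger side = 25 * 5
= 125

125


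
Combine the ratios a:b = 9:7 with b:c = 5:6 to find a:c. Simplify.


Given a:b = 9:7 and b:c = 5:6
Make b consistent. Multiply first ratio by 5: a:b = 45:35
Multiply second ratio by 7: b:c = 35:42
Now b = 35 in both, so a:b:c = 45:35:42
Therefore a:c = 45:42
Simplify by GCD: a:c = 15:14

15:14


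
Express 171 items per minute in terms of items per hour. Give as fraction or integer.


Converting from per minute to per hour
Rate = 171 items per minute
Multiply by 60: 171 * 60
= 10260 items per hour

10260


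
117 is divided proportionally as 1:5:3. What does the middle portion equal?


Ratio = 1:5:3
Total parts = 1 + 5 + 3 = 9
Value per part = 117 / 9 = 13
First share = 1 * 13 = 13
Middle share = 5 * 13 = 65
Third share = 3 * 13 = 39

65


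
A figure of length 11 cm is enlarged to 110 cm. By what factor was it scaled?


Original length = 11 cm
Scaled length = 110 cm
Scale factor = 110 / 11
= 10

10


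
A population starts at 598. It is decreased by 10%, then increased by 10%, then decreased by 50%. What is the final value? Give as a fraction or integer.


Start: 598
Step 1: decrease by 10% => multiply by 90/100
  598 * 90/100 = 2691/5
Step 2: increase by 10% => multiply by 110/100
  2691/5 * 110/100 = 29601/50
Step 3: decrease by 50% => multiply by 50/100
  29601/50 * 50/100 = 29601/100
Final value = 29601/100

29601/100


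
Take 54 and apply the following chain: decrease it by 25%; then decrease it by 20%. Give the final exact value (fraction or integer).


Start with 54.
Step 1: Decrease by 25%: 54 * 75/100 = 81/2
Step 2: Decrease by 20%: 81/2 * 80/100 = 162/5
Final result = 162/5

162/5


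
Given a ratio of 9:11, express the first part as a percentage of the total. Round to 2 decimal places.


Total parts = 9 + 11 = 20
First part fraction = 9/20
Percentage = (9/20) * 100
= 0.45 * 100
= 45.00%

45.00


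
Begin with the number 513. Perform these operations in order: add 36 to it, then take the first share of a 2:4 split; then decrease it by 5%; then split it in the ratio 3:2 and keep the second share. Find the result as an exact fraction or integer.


Start with 513.
Step 1: Add 36: 513+36=549; split 2:4 first = 549*2/6 = 183
Step 2: Decrease by 5%: 183 * 95/100 = 3477/20
Step 3: Split 3:2, second share = 3477/20 * 2/5 = 3477/50
Final result = 3477/50

3477/50


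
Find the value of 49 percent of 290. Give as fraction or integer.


Compute 49% of 290
Convert percentage: 49% = 49/100
Multiply: 290 * 49/100
= 14210/100
= 1421/10

1421/10


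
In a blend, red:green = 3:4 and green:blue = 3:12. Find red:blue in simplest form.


Given a:b = 3:4 and b:c = 3:12
Make b consistent. Multiply first ratio by 3: a:b = 9:12
Multiply second ratio by 4: b:c = 12:48
Now b = 12 in both, so a:b:c = 9:12:48
Therefore a:c = 9:48
Simplify by GCD: a:c = 3:16

3:16


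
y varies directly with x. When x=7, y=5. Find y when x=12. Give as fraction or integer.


Direct proportion: y = kx
Find k: k = 5/7 = 5/7
Compute y at x=12: y = 5/7 * 12
y = 60/7

60/7


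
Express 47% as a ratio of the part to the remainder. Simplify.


Part = 47%, Remainder = 53%
Ratio = 47:53
GCD(47, 53) = 1
Simplify: 47:53 = 47:53

47:53


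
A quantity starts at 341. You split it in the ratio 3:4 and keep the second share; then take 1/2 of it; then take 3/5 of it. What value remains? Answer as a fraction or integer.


Start with 341.
Step 1: Split 3:4, second share = 341 * 4/7 = 1364/7
Step 2: Take 1/2: 1364/7 * 1/2 = 682/7
Step 3: Take 3/5: 682/7 * 3/5 = 2046/35
Final result = 2046/35

2046/35


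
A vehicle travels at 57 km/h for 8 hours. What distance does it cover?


Using distance = speed * time
Speed = 57 km/h
Time = 8 hours
Distance = 57 * 8
= 456 km

456


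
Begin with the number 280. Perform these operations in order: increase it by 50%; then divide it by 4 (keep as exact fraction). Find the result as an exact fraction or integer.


Start with 280.
Step 1: Increase by 50%: 280 * 150/100 = 420
Step 2: Divide by 4: 420 / 4 = 105
Final result = 105

105


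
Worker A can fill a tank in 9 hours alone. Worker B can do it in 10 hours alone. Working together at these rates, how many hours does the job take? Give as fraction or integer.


Rate of A = 1/9 job per hour
Rate of B = 1/10 job per hour
Combined rate = 1/9 + 1/10
Find common denominator: (10 + 9)/(9*10) = 19/90
Combined rate = 19/90 job per hour
Time together = 1 / (19/90) = 90/19 hours

90/19


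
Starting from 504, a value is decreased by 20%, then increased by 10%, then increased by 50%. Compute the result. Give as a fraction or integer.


Start: 504
Step 1: decrease by 20% => multiply by 80/100
  504 * 80/100 = 2016/5
Step 2: increase by 10% => multiply by 110/100
  2016/5 * 110/100 = 11088/25
Step 3: increase by 50% => multiply by 150/100
  11088/25 * 150/100 = 16632/25
Final value = 16632/25

16632/25


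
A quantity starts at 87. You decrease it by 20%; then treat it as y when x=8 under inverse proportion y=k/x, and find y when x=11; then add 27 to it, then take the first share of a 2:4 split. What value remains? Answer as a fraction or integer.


Start with 87.
Step 1: Decrease by 20%: 87 * 80/100 = 348/5
Step 2: Inverse prop: k = (348/5)*8; new y = k/11 = 348/5*8/11 = 2784/55
Step 3: Add 27: 2784/55+27=4269/55; split 2:4 first = 4269/55*2/6 = 1423/55
Final result = 1423/55

1423/55


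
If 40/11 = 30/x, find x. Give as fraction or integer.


Setting up: 40/11 = 30/x
Cross multiply: 40 * x = 11 * 30
40x = 330
x = 330/40
x = 33/4

33/4


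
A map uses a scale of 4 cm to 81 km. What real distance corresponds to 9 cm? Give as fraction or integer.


Map scale: 4 cm = 81 km
Measured distance on map = 9 cm
Set up proportion: 9 * 81 / 4
= 729 / 4
= 729/4 km

729/4


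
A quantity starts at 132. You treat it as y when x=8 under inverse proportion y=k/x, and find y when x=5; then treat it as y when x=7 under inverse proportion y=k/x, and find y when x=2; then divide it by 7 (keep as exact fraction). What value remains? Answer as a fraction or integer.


Start with 132.
Step 1: Inverse prop: k = (132)*8; new y = k/5 = 132*8/5 = 1056/5
Step 2: Inverse prop: k = (1056/5)*7; new y = k/2 = 1056/5*7/2 = 3696/5
Step 3: Divide by 7: 3696/5 / 7 = 528/5
Final result = 528/5

528/5


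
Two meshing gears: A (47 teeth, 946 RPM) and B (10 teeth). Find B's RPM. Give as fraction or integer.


Gear ratio: teeth_A * RPM_A = teeth_B * RPM_B
47 * 946 = 10 * RPM_B
44462 = 10 * RPM_B
RPM_B = 44462 / 10
RPM_B = 22231/5

22231/5


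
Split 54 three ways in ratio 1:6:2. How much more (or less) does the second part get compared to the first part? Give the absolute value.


Total parts = 1 + 6 + 2 = 9
Value per part = 54 / 9 = 6
Shares: 1*6=6, 6*6=36, 2*6=12
Second share = 36, first share = 6
Difference = |36 - 6| = 30

30


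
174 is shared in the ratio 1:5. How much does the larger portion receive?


Total parts = 1 + 5 = 6
Value per part = 174 / 6 = 29
First share = 1 * 29 = 29
Second share = 5 * 29 = 145
Larger share = 145

145


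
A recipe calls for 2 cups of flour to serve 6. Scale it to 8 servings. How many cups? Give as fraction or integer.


Original: 2 cups for 6 servings
Target servings = 8
Scaling factor = 8/6
New amount = 2 * 8/6
= 16/6
= 8/3 cups

8/3


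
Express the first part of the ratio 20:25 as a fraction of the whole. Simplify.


Total parts = 20 + 25 = 45
First part fraction = 20/45
Simplify: 20/45 = 4/9

4/9


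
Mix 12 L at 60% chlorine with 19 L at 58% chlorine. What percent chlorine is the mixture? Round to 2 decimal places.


Solute in mixture 1 = 60% of 12 L = 12*60/100 = 36/5 L
Solute in mixture 2 = 58% of 19 L = 19*58/100 = 551/50 L
Total solute = 36/5 + 551/50 = 911/50 L
Total volume = 12 + 19 = 31 L
Final concentration = 911/50/31 * 100 = 58.77%

58.77


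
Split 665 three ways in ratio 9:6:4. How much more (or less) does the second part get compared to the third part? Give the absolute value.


Total parts = 9 + 6 + 4 = 19
Value per part = 665 / 19 = 35
Shares: 9*35=315, 6*35=210, 4*35=140
Second share = 210, third share = 140
Difference = |210 - 140| = 70

70


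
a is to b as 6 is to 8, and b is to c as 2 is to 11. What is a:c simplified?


Given a:b = 6:8 and b:c = 2:11
Make b consistent. Multiply first ratio by 2: a:b = 12:16
Multiply second ratio by 8: b:c = 16:88
Now b = 16 in both, so a:b:c = 12:16:88
Therefore a:c = 12:88
Simplify by GCD: a:c = 3:22

3:22


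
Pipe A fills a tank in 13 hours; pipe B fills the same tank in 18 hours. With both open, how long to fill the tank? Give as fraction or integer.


Rate of A = 1/13 job per hour
Rate of B = 1/18 job per hour
Combined rate = 1/13 + 1/18
Find common denominator: (18 + 13)/(13*18) = 31/234
Combined rate = 31/234 job per hour
Time together = 1 / (31/234) = 234/31 hours

234/31


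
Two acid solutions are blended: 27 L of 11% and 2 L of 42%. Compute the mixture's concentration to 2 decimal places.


Solute in mixture 1 = 11% of 27 L = 27*11/100 = 297/100 L
Solute in mixture 2 = 42% of 2 L = 2*42/100 = 21/25 L
Total solute = 297/100 + 21/25 = 381/100 L
Total volume = 27 + 2 = 29 L
Final concentration = 381/100/29 * 100 = 13.14%

13.14


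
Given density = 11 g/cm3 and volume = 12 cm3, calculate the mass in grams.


Using mass = density * volume
Density = 11 g/cm3
Volume = 12 cm3
Mass = 11 * 12
= 132 g

132


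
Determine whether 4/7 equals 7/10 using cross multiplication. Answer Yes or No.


Cross multiply to check 4/7 = 7/10
Left cross product: 4 * 10 = 40
Right cross product: 7 * 7 = 49
40 != 49
Not equal, so proportions differ => No

No


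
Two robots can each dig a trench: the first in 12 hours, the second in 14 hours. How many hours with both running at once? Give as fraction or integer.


Rate of A = 1/12 job per hour
Rate of B = 1/14 job per hour
Combined rate = 1/12 + 1/14
Find common denominator: (14 + 12)/(12*14) = 26/168
Combined rate = 13/84 job per hour
Time together = 1 / (13/84) = 84/13 hours

84/13


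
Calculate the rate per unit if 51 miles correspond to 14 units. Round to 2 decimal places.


Total miles = 51
Number of units = 14
Unit rate = 51 / 14
= 3.64 miles per unit

3.64


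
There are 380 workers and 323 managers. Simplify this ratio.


Find GCD(380, 323)
GCD = 19
Divide both by 19: 380/19 = 20, 323/19 = 17
Simplified ratio = 20:17

20:17


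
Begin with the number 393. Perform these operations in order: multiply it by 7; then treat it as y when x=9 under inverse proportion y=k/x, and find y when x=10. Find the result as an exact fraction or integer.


Start with 393.
Step 1: Multiply by 7: 393 * 7 = 2751
Step 2: Inverse prop: k = (2751)*9; new y = k/10 = 2751*9/10 = 24759/10
Final result = 24759/10

24759/10


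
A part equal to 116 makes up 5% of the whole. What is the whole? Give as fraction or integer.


Given: 116 is 5% of the whole
Set up: 116 = 5/100 * whole
whole = 116 * 100 / 5
whole = 11600 / 5
whole = 2320

2320


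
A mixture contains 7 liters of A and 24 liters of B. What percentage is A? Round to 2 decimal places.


Volume of A = 7 L
Volume of B = 24 L
Total volume = 7 + 24 = 31 L
Percentage of A = (7/31) * 100
= 22.58%

22.58


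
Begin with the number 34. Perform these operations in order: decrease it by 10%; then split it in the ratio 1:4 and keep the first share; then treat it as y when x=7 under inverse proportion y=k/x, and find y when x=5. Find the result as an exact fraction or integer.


Start with 34.
Step 1: Decrease by 10%: 34 * 90/100 = 153/5
Step 2: Split 1:4, first share = 153/5 * 1/5 = 153/25
Step 3: Inverse prop: k = (153/25)*7; new y = k/5 = 153/25*7/5 = 1071/125
Final result = 1071/125

1071/125


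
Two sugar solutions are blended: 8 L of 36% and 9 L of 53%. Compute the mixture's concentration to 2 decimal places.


Solute in mixture 1 = 36% of 8 L = 8*36/100 = 72/25 L
Solute in mixture 2 = 53% of 9 L = 9*53/100 = 477/100 L
Total solute = 72/25 + 477/100 = 153/20 L
Total volume = 8 + 9 = 17 L
Final concentration = 153/20/17 * 100 = 45.00%

45.00


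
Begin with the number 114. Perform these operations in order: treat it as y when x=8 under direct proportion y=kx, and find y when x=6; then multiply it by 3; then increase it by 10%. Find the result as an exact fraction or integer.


Start with 114.
Step 1: Direct prop: k = (114)/8; new y = k*6 = 114*6/8 = 171/2
Step 2: Multiply by 3: 171/2 * 3 = 513/2
Step 3: Increase by 10%: 513/2 * 110/100 = 5643/20
Final result = 5643/20

5643/20


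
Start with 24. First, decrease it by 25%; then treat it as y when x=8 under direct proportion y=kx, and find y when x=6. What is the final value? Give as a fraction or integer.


Start with 24.
Step 1: Decrease by 25%: 24 * 75/100 = 18
Step 2: Direct prop: k = (18)/8; new y = k*6 = 18*6/8 = 27/2
Final result = 27/2

27/2


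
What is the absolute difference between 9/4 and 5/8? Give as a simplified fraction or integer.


Simplify: 9/4 = 9/4 and 5/8 = 5/8
Find common denominator: LCD = 8
Convert: 18/8 and 5/8
Difference = |18 - 5|/8 = 13/8
Simplified = 13/8

13/8


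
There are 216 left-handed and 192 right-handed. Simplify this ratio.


Find GCD(216, 192)
GCD = 24
Divide both by 24: 216/24 = 9, 192/24 = 8
Simplified ratio = 9:8

9:8


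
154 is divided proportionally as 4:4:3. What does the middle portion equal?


Ratio = 4:4:3
Total parts = 4 + 4 + 3 = 11
Value per part = 154 / 11 = 14
First share = 4 * 14 = 56
Middle share = 4 * 14 = 56
Third share = 3 * 14 = 42

56


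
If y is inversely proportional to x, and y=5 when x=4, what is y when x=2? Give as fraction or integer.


Inverse proportion: y = k/x
Find k: k = 4 * 5 = 20
Compute y at x=2: y = 20/2
y = 10

10


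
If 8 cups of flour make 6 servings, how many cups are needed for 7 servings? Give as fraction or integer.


Original: 8 cups for 6 servings
Target servings = 7
Scaling factor = 7/6
New amount = 8 * 7/6
= 56/6
= 28/3 cups

28/3


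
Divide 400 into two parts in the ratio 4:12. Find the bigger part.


Total parts = 4 + 12 = 16
Value per part = 400 / 16 = 25
First share = 4 * 25 = 100
Second share = 12 * 25 = 300
Larger share = 300

300


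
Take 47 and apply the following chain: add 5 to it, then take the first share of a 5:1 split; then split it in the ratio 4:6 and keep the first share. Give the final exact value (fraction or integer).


Start with 47.
Step 1: Add 5: 47+5=52; split 5:1 first = 52*5/6 = 130/3
Step 2: Split 4:6, first share = 130/3 * 4/10 = 52/3
Final result = 52/3

52/3


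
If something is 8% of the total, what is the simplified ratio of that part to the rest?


Part = 8%, Remainder = 92%
Ratio = 8:92
GCD(8, 92) = 4
Simplify: 2:23 = 2:23

2:23


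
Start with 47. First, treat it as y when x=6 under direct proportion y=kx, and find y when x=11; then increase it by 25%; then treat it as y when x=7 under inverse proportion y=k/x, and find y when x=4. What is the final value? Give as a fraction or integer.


Start with 47.
Step 1: Direct prop: k = (47)/6; new y = k*11 = 47*11/6 = 517/6
Step 2: Increase by 25%: 517/6 * 125/100 = 2585/24
Step 3: Inverse prop: k = (2585/24)*7; new y = k/4 = 2585/24*7/4 = 18095/96
Final result = 18095/96

18095/96


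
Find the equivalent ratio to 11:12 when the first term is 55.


Original ratio: 11:12
First term target: 55
Scale factor = 55 / 11 = 5
Multiply second term: 12 * 5 = 60
Equivalent ratio = 55:60

55:60


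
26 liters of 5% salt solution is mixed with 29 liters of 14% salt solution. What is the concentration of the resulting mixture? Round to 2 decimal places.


Solute in mixture 1 = 5% of 26 L = 26*5/100 = 13/10 L
Solute in mixture 2 = 14% of 29 L = 29*14/100 = 203/50 L
Total solute = 13/10 + 203/50 = 134/25 L
Total volume = 26 + 29 = 55 L
Final concentration = 134/25/55 * 100 = 9.75%

9.75


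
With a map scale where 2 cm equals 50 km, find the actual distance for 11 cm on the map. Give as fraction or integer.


Map scale: 2 cm = 50 km
Measured distance on map = 11 cm
Set up proportion: 11 * 50 / 2
= 550 / 2
= 275 km

275


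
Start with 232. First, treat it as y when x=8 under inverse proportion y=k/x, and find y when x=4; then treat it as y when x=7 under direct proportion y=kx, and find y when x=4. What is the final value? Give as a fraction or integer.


Start with 232.
Step 1: Inverse prop: k = (232)*8; new y = k/4 = 232*8/4 = 464
Step 2: Direct prop: k = (464)/7; new y = k*4 = 464*4/7 = 1856/7
Final result = 1856/7

1856/7


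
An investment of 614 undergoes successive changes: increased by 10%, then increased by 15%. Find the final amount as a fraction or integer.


Start: 614
Step 1: increase by 10% => multiply by 110/100
  614 * 110/100 = 3377/5
Step 2: increase by 15% => multiply by 115/100
  3377/5 * 115/100 = 77671/100
Final value = 77671/100

77671/100


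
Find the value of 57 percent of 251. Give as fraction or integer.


Compute 57% of 251
Convert percentage: 57% = 57/100
Multiply: 251 * 57/100
= 14307/100
= 14307/100

14307/100


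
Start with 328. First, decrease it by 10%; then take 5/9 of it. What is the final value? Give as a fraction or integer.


Start with 328.
Step 1: Decrease by 10%: 328 * 90/100 = 1476/5
Step 2: Take 5/9: 1476/5 * 5/9 = 164
Final result = 164

164


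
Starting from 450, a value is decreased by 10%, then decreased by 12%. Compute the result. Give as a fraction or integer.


Start: 450
Step 1: decrease by 10% => multiply by 90/100
  450 * 90/100 = 405
Step 2: decrease by 12% => multiply by 88/100
  405 * 88/100 = 1782/5
Final value = 1782/5

1782/5


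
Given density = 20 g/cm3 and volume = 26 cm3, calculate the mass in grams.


Using mass = density * volume
Density = 20 g/cm3
Volume = 26 cm3
Mass = 20 * 26
= 520 g

520


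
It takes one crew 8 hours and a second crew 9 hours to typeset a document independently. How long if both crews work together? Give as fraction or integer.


Rate of A = 1/8 job per hour
Rate of B = 1/9 job per hour
Combined rate = 1/8 + 1/9
Find common denominator: (9 + 8)/(8*9) = 17/72
Combined rate = 17/72 job per hour
Time together = 1 / (17/72) = 72/17 hours

72/17


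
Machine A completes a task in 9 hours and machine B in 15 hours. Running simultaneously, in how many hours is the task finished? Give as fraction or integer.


Rate of A = 1/9 job per hour
Rate of B = 1/15 job per hour
Combined rate = 1/9 + 1/15
Find common denominator: (15 + 9)/(9*15) = 24/135
Combined rate = 8/45 job per hour
Time together = 1 / (8/45) = 45/8 hours

45/8


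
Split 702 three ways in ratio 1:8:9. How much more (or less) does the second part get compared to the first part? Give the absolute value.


Total parts = 1 + 8 + 9 = 18
Value per part = 702 / 18 = 39
Shares: 1*39=39, 8*39=312, 9*39=351
Second share = 312, first share = 39
Difference = |312 - 39| = 273

273


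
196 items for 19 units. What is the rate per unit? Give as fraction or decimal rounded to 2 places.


Total items = 196
Number of units = 19
Unit rate = 196 / 19
= 10.32 items per unit

10.32


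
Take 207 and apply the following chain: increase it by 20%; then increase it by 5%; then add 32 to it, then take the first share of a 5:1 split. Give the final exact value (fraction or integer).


Start with 207.
Step 1: Increase by 20%: 207 * 120/100 = 1242/5
Step 2: Increase by 5%: 1242/5 * 105/100 = 13041/50
Step 3: Add 32: 13041/50+32=14641/50; split 5:1 first = 14641/50*5/6 = 14641/60
Final result = 14641/60

14641/60


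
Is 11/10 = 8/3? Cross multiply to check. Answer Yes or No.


Cross multiply to check 11/10 = 8/3
Left cross product: 11 * 3 = 33
Right cross product: 10 * 8 = 80
33 != 80
Not equal, so proportions differ => No

No


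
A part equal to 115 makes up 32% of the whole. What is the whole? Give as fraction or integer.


Given: 115 is 32% of the whole
Set up: 115 = 32/100 * whole
whole = 115 * 100 / 32
whole = 11500 / 32
whole = 2875/8

2875/8


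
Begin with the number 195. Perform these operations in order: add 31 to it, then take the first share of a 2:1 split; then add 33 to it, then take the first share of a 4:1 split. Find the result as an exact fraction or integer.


Start with 195.
Step 1: Add 31: 195+31=226; split 2:1 first = 226*2/3 = 452/3
Step 2: Add 33: 452/3+33=551/3; split 4:1 first = 551/3*4/5 = 2204/15
Final result = 2204/15

2204/15


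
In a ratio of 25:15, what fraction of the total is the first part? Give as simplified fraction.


Total parts = 25 + 15 = 40
First part fraction = 25/40
Simplify: 25/40 = 5/8

5/8


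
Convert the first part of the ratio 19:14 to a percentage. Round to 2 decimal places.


Total parts = 19 + 14 = 33
First part fraction = 19/33
Percentage = (19/33) * 100
= 0.575758 * 100
= 57.58%

57.58


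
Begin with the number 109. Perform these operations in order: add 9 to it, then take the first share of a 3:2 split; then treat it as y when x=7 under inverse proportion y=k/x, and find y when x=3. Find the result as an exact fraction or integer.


Start with 109.
Step 1: Add 9: 109+9=118; split 3:2 first = 118*3/5 = 354/5
Step 2: Inverse prop: k = (354/5)*7; new y = k/3 = 354/5*7/3 = 826/5
Final result = 826/5

826/5


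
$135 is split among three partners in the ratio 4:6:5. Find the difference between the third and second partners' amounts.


Total parts = 4 + 6 + 5 = 15
Value per part = 135 / 15 = 9
Shares: 4*9=36, 6*9=54, 5*9=45
Third share = 45, second share = 54
Difference = |45 - 54| = 9

9


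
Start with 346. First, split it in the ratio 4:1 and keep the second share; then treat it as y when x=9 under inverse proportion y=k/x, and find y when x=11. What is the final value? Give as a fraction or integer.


Start with 346.
Step 1: Split 4:1, second share = 346 * 1/5 = 346/5
Step 2: Inverse prop: k = (346/5)*9; new y = k/11 = 346/5*9/11 = 3114/55
Final result = 3114/55

3114/55


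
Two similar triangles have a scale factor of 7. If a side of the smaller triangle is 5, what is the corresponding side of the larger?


Similar triangles have proportional sides
Scale factor = 7
Smaller side = 5
Corresponding larger side = 5 * 7
= 35

35


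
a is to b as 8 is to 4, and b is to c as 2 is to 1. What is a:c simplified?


Given a:b = 8:4 and b:c = 2:1
Make b consistent. Multiply first ratio by 2: a:b = 16:8
Multiply second ratio by 4: b:c = 8:4
Now b = 8 in both, so a:b:c = 16:8:4
Therefore a:c = 16:4
Simplify by GCD: a:c = 4:1

4:1


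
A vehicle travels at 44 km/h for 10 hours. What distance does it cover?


Using distance = speed * time
Speed = 44 km/h
Time = 10 hours
Distance = 44 * 10
= 440 km

440


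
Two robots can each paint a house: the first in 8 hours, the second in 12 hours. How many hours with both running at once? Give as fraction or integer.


Rate of A = 1/8 job per hour
Rate of B = 1/12 job per hour
Combined rate = 1/8 + 1/12
Find common denominator: (12 + 8)/(8*12) = 20/96
Combined rate = 5/24 job per hour
Time together = 1 / (5/24) = 24/5 hours

24/5


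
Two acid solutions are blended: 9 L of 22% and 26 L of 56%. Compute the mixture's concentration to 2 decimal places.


Solute in mixture 1 = 22% of 9 L = 9*22/100 = 99/50 L
Solute in mixture 2 = 56% of 26 L = 26*56/100 = 364/25 L
Total solute = 99/50 + 364/25 = 827/50 L
Total volume = 9 + 26 = 35 L
Final concentration = 827/50/35 * 100 = 47.26%

47.26


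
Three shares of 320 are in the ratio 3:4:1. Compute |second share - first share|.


Total parts = 3 + 4 + 1 = 8
Value per part = 320 / 8 = 40
Shares: 3*40=120, 4*40=160, 1*40=40
Second share = 160, first share = 120
Difference = |160 - 120| = 40

40


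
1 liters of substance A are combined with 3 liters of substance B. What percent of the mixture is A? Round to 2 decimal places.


Volume of A = 1 L
Volume of B = 3 L
Total volume = 1 + 3 = 4 L
Percentage of A = (1/4) * 100
= 25.00%

25.00


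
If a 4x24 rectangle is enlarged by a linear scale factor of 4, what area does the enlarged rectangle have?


Original dimensions: 4 x 24
Enlargement factor = 4
New width = 4 * 4 = 16
New height = 24 * 4 = 96
New area = 16 * 96 = 1536

1536


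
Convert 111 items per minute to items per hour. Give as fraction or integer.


Converting from per minute to per hour
Rate = 111 items per minute
Multiply by 60: 111 * 60
= 6660 items per hour

6660


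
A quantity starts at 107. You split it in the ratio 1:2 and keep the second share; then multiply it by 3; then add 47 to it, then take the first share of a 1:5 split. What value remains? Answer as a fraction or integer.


Start with 107.
Step 1: Split 1:2, second share = 107 * 2/3 = 214/3
Step 2: Multiply by 3: 214/3 * 3 = 214
Step 3: Add 47: 214+47=261; split 1:5 first = 261*1/6 = 87/2
Final result = 87/2

87/2


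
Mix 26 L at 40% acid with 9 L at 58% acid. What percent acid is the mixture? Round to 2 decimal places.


Solute in mixture 1 = 40% of 26 L = 26*40/100 = 52/5 L
Solute in mixture 2 = 58% of 9 L = 9*58/100 = 261/50 L
Total solute = 52/5 + 261/50 = 781/50 L
Total volume = 26 + 9 = 35 L
Final concentration = 781/50/35 * 100 = 44.63%

44.63


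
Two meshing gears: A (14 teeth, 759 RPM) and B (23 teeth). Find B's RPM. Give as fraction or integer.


Gear ratio: teeth_A * RPM_A = teeth_B * RPM_B
14 * 759 = 23 * RPM_B
10626 = 23 * RPM_B
RPM_B = 10626 / 23
RPM_B = 462

462


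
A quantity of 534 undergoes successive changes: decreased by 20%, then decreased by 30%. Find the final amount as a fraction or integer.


Start: 534
Step 1: decrease by 20% => multiply by 80/100
  534 * 80/100 = 2136/5
Step 2: decrease by 30% => multiply by 70/100
  2136/5 * 70/100 = 7476/25
Final value = 7476/25

7476/25


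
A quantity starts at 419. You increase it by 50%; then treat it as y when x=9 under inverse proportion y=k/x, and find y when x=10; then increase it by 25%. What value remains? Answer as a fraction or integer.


Start with 419.
Step 1: Increase by 50%: 419 * 150/100 = 1257/2
Step 2: Inverse prop: k = (1257/2)*9; new y = k/10 = 1257/2*9/10 = 11313/20
Step 3: Increase by 25%: 11313/20 * 125/100 = 11313/16
Final result = 11313/16

11313/16


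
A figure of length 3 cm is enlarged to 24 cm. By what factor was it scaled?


Original length = 3 cm
Scaled length = 24 cm
Scale factor = 24 / 3
= 8

8


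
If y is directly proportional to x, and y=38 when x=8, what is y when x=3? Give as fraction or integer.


Direct proportion: y = kx
Find k: k = 38/8 = 19/4
Compute y at x=3: y = 19/4 * 3
y = 57/4

57/4


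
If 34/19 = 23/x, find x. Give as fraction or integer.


Setting up: 34/19 = 23/x
Cross multiply: 34 * x = 19 * 23
34x = 437
x = 437/34
x = 437/34

437/34


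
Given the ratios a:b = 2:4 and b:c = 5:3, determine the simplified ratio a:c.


Given a:b = 2:4 and b:c = 5:3
Make b consistent. Multiply first ratio by 5: a:b = 10:20
Multiply second ratio by 4: b:c = 20:12
Now b = 20 in both, so a:b:c = 10:20:12
Therefore a:c = 10:12
Simplify by GCD: a:c = 5:6

5:6


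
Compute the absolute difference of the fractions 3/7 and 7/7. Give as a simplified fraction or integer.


Simplify: 3/7 = 3/7 and 7/7 = 1
Find common denominator: LCD = 7
Convert: 3/7 and 7/7
Difference = |3 - 7|/7 = 4/7
Simplified = 4/7

4/7


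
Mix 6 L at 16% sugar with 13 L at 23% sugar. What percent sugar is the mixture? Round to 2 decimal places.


Solute in mixture 1 = 16% of 6 L = 6*16/100 = 24/25 L
Solute in mixture 2 = 23% of 13 L = 13*23/100 = 299/100 L
Total solute = 24/25 + 299/100 = 79/20 L
Total volume = 6 + 13 = 19 L
Final concentration = 79/20/19 * 100 = 20.79%

20.79


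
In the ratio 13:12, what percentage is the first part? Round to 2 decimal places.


Total parts = 13 + 12 = 25
First part fraction = 13/25
Percentage = (13/25) * 100
= 0.52 * 100
= 52.00%

52.00


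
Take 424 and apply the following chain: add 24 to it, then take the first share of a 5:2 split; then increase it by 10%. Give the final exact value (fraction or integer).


Start with 424.
Step 1: Add 24: 424+24=448; split 5:2 first = 448*5/7 = 320
Step 2: Increase by 10%: 320 * 110/100 = 352
Final result = 352

352


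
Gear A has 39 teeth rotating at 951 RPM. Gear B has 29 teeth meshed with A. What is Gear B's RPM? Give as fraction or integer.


Gear ratio: teeth_A * RPM_A = teeth_B * RPM_B
39 * 951 = 29 * RPM_B
37089 = 29 * RPM_B
RPM_B = 37089 / 29
RPM_B = 37089/29

37089/29


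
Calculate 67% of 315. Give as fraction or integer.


Compute 67% of 315
Convert percentage: 67% = 67/100
Multiply: 315 * 67/100
= 21105/100
= 4221/20

4221/20


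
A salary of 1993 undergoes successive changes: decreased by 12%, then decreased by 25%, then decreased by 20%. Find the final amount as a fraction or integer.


Start: 1993
Step 1: decrease by 12% => multiply by 88/100
  1993 * 88/100 = 43846/25
Step 2: decrease by 25% => multiply by 75/100
  43846/25 * 75/100 = 65769/50
Step 3: decrease by 20% => multiply by 80/100
  65769/50 * 80/100 = 131538/125
Final value = 131538/125

131538/125


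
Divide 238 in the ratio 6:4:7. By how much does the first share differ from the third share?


Total parts = 6 + 4 + 7 = 17
Value per part = 238 / 17 = 14
Shares: 6*14=84, 4*14=56, 7*14=98
First share = 84, third share = 98
Difference = |84 - 98| = 14

14


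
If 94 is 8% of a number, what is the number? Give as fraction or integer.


Given: 94 is 8% of the whole
Set up: 94 = 8/100 * whole
whole = 94 * 100 / 8
whole = 9400 / 8
whole = 1175

1175


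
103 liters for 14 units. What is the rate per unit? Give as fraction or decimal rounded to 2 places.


Total liters = 103
Number of units = 14
Unit rate = 103 / 14
= 7.36 liters per unit

7.36


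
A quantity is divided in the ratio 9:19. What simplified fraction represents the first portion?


Total parts = 9 + 19 = 28
First part fraction = 9/28
Simplify: 9/28 = 9/28

9/28


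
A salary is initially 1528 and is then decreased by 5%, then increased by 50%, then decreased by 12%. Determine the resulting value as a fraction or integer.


Start: 1528
Step 1: decrease by 5% => multiply by 95/100
  1528 * 95/100 = 7258/5
Step 2: increase by 50% => multiply by 150/100
  7258/5 * 150/100 = 10887/5
Step 3: decrease by 12% => multiply by 88/100
  10887/5 * 88/100 = 239514/125
Final value = 239514/125

239514/125


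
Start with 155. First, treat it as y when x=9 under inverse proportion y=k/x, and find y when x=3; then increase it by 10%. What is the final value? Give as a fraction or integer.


Start with 155.
Step 1: Inverse prop: k = (155)*9; new y = k/3 = 155*9/3 = 465
Step 2: Increase by 10%: 465 * 110/100 = 1023/2
Final result = 1023/2

1023/2


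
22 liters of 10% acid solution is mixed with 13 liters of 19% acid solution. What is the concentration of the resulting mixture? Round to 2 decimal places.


Solute in mixture 1 = 10% of 22 L = 22*10/100 = 11/5 L
Solute in mixture 2 = 19% of 13 L = 13*19/100 = 247/100 L
Total solute = 11/5 + 247/100 = 467/100 L
Total volume = 22 + 13 = 35 L
Final concentration = 467/100/35 * 100 = 13.34%

13.34


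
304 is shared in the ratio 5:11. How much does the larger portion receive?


Total parts = 5 + 11 = 16
Value per part = 304 / 16 = 19
First share = 5 * 19 = 95
Second share = 11 * 19 = 209
Larger share = 209

209


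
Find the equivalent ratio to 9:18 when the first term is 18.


Original ratio: 9:18
First term target: 18
Scale factor = 18 / 9 = 2
Multiply second term: 18 * 2 = 36
Equivalent ratio = 18:36

18:36


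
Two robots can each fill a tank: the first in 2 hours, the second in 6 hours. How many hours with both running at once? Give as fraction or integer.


Rate of A = 1/2 job per hour
Rate of B = 1/6 job per hour
Combined rate = 1/2 + 1/6
Find common denominator: (6 + 2)/(2*6) = 8/12
Combined rate = 2/3 job per hour
Time together = 1 / (2/3) = 3/2 hours

3/2


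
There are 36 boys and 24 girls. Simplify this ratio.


Find GCD(36, 24)
GCD = 12
Divide both by 12: 36/12 = 3, 24/12 = 2
Simplified ratio = 3:2

3:2


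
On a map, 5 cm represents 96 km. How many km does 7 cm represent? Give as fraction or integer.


Map scale: 5 cm = 96 km
Measured distance on map = 7 cm
Set up proportion: 7 * 96 / 5
= 672 / 5
= 672/5 km

672/5


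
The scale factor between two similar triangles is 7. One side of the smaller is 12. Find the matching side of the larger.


Similar triangles have proportional sides
Scale factor = 7
Smaller side = 12
Corresponding larger side = 12 * 7
= 84

84


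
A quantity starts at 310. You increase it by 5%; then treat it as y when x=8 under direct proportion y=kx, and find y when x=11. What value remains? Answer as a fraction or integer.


Start with 310.
Step 1: Increase by 5%: 310 * 105/100 = 651/2
Step 2: Direct prop: k = (651/2)/8; new y = k*11 = 651/2*11/8 = 7161/16
Final result = 7161/16

7161/16


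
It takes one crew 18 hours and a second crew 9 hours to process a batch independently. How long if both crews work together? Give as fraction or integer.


Rate of A = 1/18 job per hour
Rate of B = 1/9 job per hour
Combined rate = 1/18 + 1/9
Find common denominator: (9 + 18)/(18*9) = 27/162
Combined rate = 1/6 job per hour
Time together = 1 / (1/6) = 6 hours

6


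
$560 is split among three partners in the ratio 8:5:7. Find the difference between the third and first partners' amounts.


Total parts = 8 + 5 + 7 = 20
Value per part = 560 / 20 = 28
Shares: 8*28=224, 5*28=140, 7*28=196
Third share = 196, first share = 224
Difference = |196 - 224| = 28

28


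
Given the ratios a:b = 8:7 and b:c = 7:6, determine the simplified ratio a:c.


Given a:b = 8:7 and b:c = 7:6
Make b consistent. Multiply first ratio by 7: a:b = 56:49
Multiply second ratio by 7: b:c = 49:42
Now b = 49 in both, so a:b:c = 56:49:42
Therefore a:c = 56:42
Simplify by GCD: a:c = 4:3

4:3


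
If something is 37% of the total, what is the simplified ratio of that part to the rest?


Part = 37%, Remainder = 63%
Ratio = 37:63
GCD(37, 63) = 1
Simplify: 37:63 = 37:63

37:63


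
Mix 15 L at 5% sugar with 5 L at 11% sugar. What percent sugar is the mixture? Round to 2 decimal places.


Solute in mixture 1 = 5% of 15 L = 15*5/100 = 3/4 L
Solute in mixture 2 = 11% of 5 L = 5*11/100 = 11/20 L
Total solute = 3/4 + 11/20 = 13/10 L
Total volume = 15 + 5 = 20 L
Final concentration = 13/10/20 * 100 = 6.50%

6.50


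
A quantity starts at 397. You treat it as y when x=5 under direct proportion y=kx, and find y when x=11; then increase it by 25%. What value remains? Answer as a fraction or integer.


Start with 397.
Step 1: Direct prop: k = (397)/5; new y = k*11 = 397*11/5 = 4367/5
Step 2: Increase by 25%: 4367/5 * 125/100 = 4367/4
Final result = 4367/4

4367/4


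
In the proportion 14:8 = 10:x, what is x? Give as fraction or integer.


Setting up: 14/8 = 10/x
Cross multiply: 14 * x = 8 * 10
14x = 80
x = 80/14
x = 40/7

40/7


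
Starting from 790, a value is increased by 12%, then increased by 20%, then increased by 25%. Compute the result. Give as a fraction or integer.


Start: 790
Step 1: increase by 12% => multiply by 112/100
  790 * 112/100 = 4424/5
Step 2: increase by 20% => multiply by 120/100
  4424/5 * 120/100 = 26544/25
Step 3: increase by 25% => multiply by 125/100
  26544/25 * 125/100 = 6636/5
Final value = 6636/5

6636/5


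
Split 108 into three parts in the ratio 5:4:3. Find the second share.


Ratio = 5:4:3
Total parts = 5 + 4 + 3 = 12
Value per part = 108 / 12 = 9
First share = 5 * 9 = 45
Middle share = 4 * 9 = 36
Third share = 3 * 9 = 27

36


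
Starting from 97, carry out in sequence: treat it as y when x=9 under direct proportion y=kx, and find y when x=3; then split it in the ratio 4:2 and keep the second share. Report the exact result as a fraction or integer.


Start with 97.
Step 1: Direct prop: k = (97)/9; new y = k*3 = 97*3/9 = 97/3
Step 2: Split 4:2, second share = 97/3 * 2/6 = 97/9
Final result = 97/9

97/9


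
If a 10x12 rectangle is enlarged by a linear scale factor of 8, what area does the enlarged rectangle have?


Original dimensions: 10 x 12
Enlargement factor = 8
New width = 10 * 8 = 80
New height = 12 * 8 = 96
New area = 80 * 96 = 7680

7680


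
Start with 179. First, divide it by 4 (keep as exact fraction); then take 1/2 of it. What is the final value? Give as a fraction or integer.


Start with 179.
Step 1: Divide by 4: 179 / 4 = 179/4
Step 2: Take 1/2: 179/4 * 1/2 = 179/8
Final result = 179/8

179/8


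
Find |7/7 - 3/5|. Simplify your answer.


Simplify: 7/7 = 1 and 3/5 = 3/5
Find common denominator: LCD = 5
Convert: 5/5 and 3/5
Difference = |5 - 3|/5 = 2/5
Simplified = 2/5

2/5


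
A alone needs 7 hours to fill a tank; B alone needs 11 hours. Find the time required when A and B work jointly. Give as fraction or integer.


Rate of A = 1/7 job per hour
Rate of B = 1/11 job per hour
Combined rate = 1/7 + 1/11
Find common denominator: (11 + 7)/(7*11) = 18/77
Combined rate = 18/77 job per hour
Time together = 1 / (18/77) = 77/18 hours

77/18


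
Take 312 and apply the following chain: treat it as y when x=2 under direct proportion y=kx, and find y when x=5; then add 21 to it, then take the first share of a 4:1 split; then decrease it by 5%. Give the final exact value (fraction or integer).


Start with 312.
Step 1: Direct prop: k = (312)/2; new y = k*5 = 312*5/2 = 780
Step 2: Add 21: 780+21=801; split 4:1 first = 801*4/5 = 3204/5
Step 3: Decrease by 5%: 3204/5 * 95/100 = 15219/25
Final result = 15219/25

15219/25


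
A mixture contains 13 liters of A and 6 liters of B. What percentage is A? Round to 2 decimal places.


Volume of A = 13 L
Volume of B = 6 L
Total volume = 13 + 6 = 19 L
Percentage of A = (13/19) * 100
= 68.42%

68.42


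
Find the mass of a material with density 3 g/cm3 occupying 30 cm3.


Using mass = density * volume
Density = 3 g/cm3
Volume = 30 cm3
Mass = 3 * 30
= 90 g

90


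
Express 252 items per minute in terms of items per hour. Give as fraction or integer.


Converting from per minute to per hour
Rate = 252 items per minute
Multiply by 60: 252 * 60
= 15120 items per hour

15120
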